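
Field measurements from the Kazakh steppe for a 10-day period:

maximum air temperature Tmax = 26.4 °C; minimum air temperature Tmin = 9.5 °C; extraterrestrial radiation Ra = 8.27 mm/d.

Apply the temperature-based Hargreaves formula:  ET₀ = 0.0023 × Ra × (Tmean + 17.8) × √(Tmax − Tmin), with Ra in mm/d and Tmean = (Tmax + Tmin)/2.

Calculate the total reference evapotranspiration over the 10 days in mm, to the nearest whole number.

Tmean = (26.4 + 9.5)/2 = 17.95 °C
ET₀ = 0.0023 × 8.27 × (17.95 + 17.8) × √16.9 = 0.0023 × 8.27 × 35.75 × 4.1110 = 2.7955 mm/d
Over 10 days: 2.7955 × 10 = 27.955 mm

28 mm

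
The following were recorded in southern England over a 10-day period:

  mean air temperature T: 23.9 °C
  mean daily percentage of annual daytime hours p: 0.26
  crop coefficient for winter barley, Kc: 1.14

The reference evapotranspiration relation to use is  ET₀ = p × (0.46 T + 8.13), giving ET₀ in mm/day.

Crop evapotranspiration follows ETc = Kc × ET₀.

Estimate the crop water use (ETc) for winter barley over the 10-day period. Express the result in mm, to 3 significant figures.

56.7 mm

ET₀ = 0.26 × (0.46 × 23.9 + 8.13) = 0.26 × 19.124 = 4.9722 mm/d
ETc = Kc × ET₀ = 1.14 × 4.9722 = 5.6683 mm/d
Over 10 days: 5.6683 × 10 = 56.683 mm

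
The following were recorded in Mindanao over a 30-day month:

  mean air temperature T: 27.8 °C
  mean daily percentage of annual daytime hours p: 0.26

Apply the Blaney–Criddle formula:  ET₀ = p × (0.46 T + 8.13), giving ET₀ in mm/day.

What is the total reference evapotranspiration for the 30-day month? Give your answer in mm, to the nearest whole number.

ET₀ = 0.26 × (0.46 × 27.8 + 8.13) = 0.26 × 20.918 = 5.4387 mm/d
Monthly total = 5.4387 × 30 = 163.161 mm

163 mm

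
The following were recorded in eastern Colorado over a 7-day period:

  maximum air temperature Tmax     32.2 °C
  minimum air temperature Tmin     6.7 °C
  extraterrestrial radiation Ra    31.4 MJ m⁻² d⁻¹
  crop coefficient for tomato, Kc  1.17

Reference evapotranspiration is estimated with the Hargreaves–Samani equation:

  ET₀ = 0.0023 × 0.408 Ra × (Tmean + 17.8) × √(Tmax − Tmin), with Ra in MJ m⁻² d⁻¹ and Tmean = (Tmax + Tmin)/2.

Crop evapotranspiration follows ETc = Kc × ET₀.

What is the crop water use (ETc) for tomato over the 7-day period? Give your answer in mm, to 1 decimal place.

45.4 mm

Tmean = (32.2 + 6.7)/2 = 19.45 °C
0.408 Ra = 0.408 × 31.4 = 12.8112 mm/d equivalent
ET₀ = 0.0023 × 12.8112 × (19.45 + 17.8) × √25.5 = 0.0023 × 12.8112 × 37.25 × 5.0498 = 5.5427 mm/d
ETc = Kc × ET₀ = 1.17 × 5.5427 = 6.4850 mm/d
Over 7 days: 6.4850 × 7 = 45.395 mm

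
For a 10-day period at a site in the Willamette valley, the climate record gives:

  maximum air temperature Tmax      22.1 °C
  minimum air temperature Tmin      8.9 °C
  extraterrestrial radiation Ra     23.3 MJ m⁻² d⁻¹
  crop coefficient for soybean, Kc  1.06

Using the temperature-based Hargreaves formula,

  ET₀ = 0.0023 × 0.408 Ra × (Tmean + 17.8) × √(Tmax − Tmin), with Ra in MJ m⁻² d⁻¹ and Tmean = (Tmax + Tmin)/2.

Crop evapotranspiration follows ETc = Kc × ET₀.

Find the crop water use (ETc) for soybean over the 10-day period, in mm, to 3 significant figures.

Tmean = (22.1 + 8.9)/2 = 15.50 °C
0.408 Ra = 0.408 × 23.3 = 9.5064 mm/d equivalent
ET₀ = 0.0023 × 9.5064 × (15.50 + 17.8) × √13.2 = 0.0023 × 9.5064 × 33.30 × 3.6332 = 2.6453 mm/d
ETc = Kc × ET₀ = 1.06 × 2.6453 = 2.8040 mm/d
Over 10 days: 2.8040 × 10 = 28.040 mm

28.0 mm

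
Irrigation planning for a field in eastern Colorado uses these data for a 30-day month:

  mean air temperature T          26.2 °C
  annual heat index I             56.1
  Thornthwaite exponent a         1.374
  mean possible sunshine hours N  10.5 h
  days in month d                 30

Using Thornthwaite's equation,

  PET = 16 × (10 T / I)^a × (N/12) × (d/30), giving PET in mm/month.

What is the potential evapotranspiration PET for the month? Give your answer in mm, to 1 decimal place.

116.4 mm

10T/I = 10 × 26.2 / 56.1 = 4.6702
(10T/I)^a = 4.6702^1.374 = 8.3113
Uncorrected PET = 16 × 8.3113 = 132.981 mm
Correction = (N/12)(d/30) = (10.5/12)(30/30) = 0.8750
PET = 132.981 × 0.8750 = 116.358 mm/month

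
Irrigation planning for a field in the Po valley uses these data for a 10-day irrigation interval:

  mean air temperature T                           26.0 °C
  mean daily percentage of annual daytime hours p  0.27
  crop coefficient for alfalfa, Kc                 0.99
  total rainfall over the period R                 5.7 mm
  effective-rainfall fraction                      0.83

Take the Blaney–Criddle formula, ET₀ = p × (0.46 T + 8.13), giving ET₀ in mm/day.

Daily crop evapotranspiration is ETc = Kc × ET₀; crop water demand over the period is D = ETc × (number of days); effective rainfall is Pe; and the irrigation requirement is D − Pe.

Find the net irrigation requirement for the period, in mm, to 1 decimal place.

49.0 mm

ET₀ = 0.27 × (0.46 × 26.0 + 8.13) = 0.27 × 20.090 = 5.4243 mm/d
ETc = Kc × ET₀ = 0.99 × 5.4243 = 5.3701 mm/d
Crop demand D = ETc × 10 d = 5.3701 × 10 = 53.701 mm
Pe = 0.83 × 5.7 = 4.731 mm
D − Pe = 53.701 − 4.731 = 48.970 mm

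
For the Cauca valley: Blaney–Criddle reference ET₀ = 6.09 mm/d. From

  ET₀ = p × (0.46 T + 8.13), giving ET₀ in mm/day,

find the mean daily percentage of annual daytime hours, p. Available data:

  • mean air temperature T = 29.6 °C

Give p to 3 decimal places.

0.280

p = ET₀ / (0.46 T + 8.13) = 6.09 / (0.46 × 29.6 + 8.13) = 6.09 / 21.746 = 0.2801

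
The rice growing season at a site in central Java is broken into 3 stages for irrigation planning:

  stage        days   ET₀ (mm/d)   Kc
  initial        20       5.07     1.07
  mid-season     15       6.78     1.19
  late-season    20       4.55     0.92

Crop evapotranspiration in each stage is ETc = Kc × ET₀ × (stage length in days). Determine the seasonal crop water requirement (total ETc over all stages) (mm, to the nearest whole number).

313 mm

initial: 1.07 × 5.07 × 20 = 108.50 mm
mid-season: 1.19 × 6.78 × 15 = 121.02 mm
late-season: 0.92 × 4.55 × 20 = 83.72 mm
Seasonal total = 313.24 mm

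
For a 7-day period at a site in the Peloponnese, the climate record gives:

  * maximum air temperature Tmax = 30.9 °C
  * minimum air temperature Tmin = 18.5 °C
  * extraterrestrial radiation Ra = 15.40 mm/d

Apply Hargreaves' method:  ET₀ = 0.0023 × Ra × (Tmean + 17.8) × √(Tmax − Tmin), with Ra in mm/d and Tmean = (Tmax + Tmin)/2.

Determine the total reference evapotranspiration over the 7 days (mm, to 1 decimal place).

37.1 mm

Tmean = (30.9 + 18.5)/2 = 24.70 °C
ET₀ = 0.0023 × 15.40 × (24.70 + 17.8) × √12.4 = 0.0023 × 15.40 × 42.50 × 3.5214 = 5.3009 mm/d
Over 7 days: 5.3009 × 7 = 37.106 mm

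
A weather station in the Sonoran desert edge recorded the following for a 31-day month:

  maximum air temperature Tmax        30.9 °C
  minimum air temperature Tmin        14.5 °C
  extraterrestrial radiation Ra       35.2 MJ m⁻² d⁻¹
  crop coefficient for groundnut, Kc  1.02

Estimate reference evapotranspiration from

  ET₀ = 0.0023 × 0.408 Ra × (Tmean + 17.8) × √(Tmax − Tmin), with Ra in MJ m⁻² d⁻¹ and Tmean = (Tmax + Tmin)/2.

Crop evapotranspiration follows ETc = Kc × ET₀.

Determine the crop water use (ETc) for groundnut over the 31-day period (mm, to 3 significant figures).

Tmean = (30.9 + 14.5)/2 = 22.70 °C
0.408 Ra = 0.408 × 35.2 = 14.3616 mm/d equivalent
ET₀ = 0.0023 × 14.3616 × (22.70 + 17.8) × √16.4 = 0.0023 × 14.3616 × 40.50 × 4.0497 = 5.4176 mm/d
ETc = Kc × ET₀ = 1.02 × 5.4176 = 5.5260 mm/d
Over 31 days: 5.5260 × 31 = 171.306 mm

171 mm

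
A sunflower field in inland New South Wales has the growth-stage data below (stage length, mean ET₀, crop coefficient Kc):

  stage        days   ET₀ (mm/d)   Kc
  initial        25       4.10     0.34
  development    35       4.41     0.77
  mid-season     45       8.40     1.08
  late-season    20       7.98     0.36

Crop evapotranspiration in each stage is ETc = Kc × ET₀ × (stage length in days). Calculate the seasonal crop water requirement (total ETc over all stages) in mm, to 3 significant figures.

initial: 0.34 × 4.10 × 25 = 34.85 mm
development: 0.77 × 4.41 × 35 = 118.85 mm
mid-season: 1.08 × 8.40 × 45 = 408.24 mm
late-season: 0.36 × 7.98 × 20 = 57.46 mm
Seasonal total = 619.40 mm

619 mm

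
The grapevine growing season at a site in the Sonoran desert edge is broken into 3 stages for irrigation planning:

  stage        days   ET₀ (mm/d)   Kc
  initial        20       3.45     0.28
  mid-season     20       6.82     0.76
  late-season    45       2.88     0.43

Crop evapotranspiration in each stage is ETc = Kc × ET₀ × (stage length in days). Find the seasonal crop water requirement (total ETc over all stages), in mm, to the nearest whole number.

179 mm

initial: 0.28 × 3.45 × 20 = 19.32 mm
mid-season: 0.76 × 6.82 × 20 = 103.66 mm
late-season: 0.43 × 2.88 × 45 = 55.73 mm
Seasonal total = 178.71 mm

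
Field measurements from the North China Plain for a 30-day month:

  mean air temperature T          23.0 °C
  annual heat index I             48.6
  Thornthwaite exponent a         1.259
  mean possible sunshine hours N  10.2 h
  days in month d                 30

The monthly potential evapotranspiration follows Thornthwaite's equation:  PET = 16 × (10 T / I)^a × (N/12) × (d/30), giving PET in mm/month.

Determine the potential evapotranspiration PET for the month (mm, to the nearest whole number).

10T/I = 10 × 23.0 / 48.6 = 4.7325
(10T/I)^a = 4.7325^1.259 = 7.0785
Uncorrected PET = 16 × 7.0785 = 113.256 mm
Correction = (N/12)(d/30) = (10.2/12)(30/30) = 0.8500
PET = 113.256 × 0.8500 = 96.268 mm/month

96 mm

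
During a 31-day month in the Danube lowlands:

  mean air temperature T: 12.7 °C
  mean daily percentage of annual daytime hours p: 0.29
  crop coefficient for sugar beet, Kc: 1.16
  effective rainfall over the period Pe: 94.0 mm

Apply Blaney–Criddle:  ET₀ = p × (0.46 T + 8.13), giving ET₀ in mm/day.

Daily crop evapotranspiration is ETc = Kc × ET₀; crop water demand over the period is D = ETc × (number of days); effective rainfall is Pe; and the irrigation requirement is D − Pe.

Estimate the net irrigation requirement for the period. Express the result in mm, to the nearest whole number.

52 mm

ET₀ = 0.29 × (0.46 × 12.7 + 8.13) = 0.29 × 13.972 = 4.0519 mm/d
ETc = Kc × ET₀ = 1.16 × 4.0519 = 4.7002 mm/d
Crop demand D = ETc × 31 d = 4.7002 × 31 = 145.706 mm
D − Pe = 145.706 − 94.0 = 51.706 mm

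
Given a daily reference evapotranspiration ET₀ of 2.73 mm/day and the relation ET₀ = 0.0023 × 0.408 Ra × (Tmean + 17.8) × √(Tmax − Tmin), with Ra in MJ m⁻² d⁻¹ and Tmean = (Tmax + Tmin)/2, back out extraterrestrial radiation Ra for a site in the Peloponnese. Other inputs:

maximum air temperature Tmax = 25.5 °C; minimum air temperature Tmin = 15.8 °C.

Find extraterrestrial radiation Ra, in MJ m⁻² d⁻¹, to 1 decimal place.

24.3 MJ m⁻² d⁻¹

Tmean = (25.5+15.8)/2 = 20.65 °C; ΔT = 9.7
Ra = ET₀ / [0.0023 × 0.408 × (Tmean+17.8) × √ΔT]
   = 2.73 / (0.0023 × 0.408 × 38.45 × 3.1145) = 24.293 MJ m⁻² d⁻¹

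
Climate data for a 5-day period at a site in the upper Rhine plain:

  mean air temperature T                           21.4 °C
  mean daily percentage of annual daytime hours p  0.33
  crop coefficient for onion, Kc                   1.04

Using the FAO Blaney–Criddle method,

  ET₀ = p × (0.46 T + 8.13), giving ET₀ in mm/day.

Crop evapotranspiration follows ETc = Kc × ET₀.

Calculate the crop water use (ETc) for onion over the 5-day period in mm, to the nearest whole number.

ET₀ = 0.33 × (0.46 × 21.4 + 8.13) = 0.33 × 17.974 = 5.9314 mm/d
ETc = Kc × ET₀ = 1.04 × 5.9314 = 6.1687 mm/d
Over 5 days: 6.1687 × 5 = 30.844 mm

31 mm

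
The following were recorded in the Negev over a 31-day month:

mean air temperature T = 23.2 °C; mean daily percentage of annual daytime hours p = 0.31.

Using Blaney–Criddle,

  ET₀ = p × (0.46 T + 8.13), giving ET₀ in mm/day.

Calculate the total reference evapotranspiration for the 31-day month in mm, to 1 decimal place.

180.7 mm

ET₀ = 0.31 × (0.46 × 23.2 + 8.13) = 0.31 × 18.802 = 5.8286 mm/d
Monthly total = 5.8286 × 31 = 180.687 mm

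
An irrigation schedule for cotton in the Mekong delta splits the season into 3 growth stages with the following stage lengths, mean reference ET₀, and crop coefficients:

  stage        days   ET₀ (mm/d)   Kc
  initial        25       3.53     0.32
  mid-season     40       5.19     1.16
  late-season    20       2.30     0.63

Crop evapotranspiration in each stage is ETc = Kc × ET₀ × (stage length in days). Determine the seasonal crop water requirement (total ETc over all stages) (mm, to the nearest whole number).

298 mm

initial: 0.32 × 3.53 × 25 = 28.24 mm
mid-season: 1.16 × 5.19 × 40 = 240.82 mm
late-season: 0.63 × 2.30 × 20 = 28.98 mm
Seasonal total = 298.04 mm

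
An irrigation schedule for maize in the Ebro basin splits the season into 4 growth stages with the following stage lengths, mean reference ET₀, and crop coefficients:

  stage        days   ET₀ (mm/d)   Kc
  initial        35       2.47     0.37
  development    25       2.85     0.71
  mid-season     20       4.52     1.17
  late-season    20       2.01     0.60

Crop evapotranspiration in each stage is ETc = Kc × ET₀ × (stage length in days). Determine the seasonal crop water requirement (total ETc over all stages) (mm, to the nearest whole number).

initial: 0.37 × 2.47 × 35 = 31.99 mm
development: 0.71 × 2.85 × 25 = 50.59 mm
mid-season: 1.17 × 4.52 × 20 = 105.77 mm
late-season: 0.60 × 2.01 × 20 = 24.12 mm
Seasonal total = 212.47 mm

212 mm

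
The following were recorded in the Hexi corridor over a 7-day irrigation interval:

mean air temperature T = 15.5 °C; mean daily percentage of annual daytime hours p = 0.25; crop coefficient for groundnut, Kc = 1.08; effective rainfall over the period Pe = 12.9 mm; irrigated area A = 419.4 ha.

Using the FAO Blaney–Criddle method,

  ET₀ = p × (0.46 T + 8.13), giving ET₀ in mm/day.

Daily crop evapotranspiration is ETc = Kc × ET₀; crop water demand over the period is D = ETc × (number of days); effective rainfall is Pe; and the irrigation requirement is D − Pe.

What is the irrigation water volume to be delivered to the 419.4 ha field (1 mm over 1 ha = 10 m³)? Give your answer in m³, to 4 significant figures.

66860 m³

ET₀ = 0.25 × (0.46 × 15.5 + 8.13) = 0.25 × 15.260 = 3.8150 mm/d
ETc = Kc × ET₀ = 1.08 × 3.8150 = 4.1202 mm/d
Crop demand D = ETc × 7 d = 4.1202 × 7 = 28.841 mm
D − Pe = 28.841 − 12.9 = 15.941 mm
Volume = 15.941 mm × 419.4 ha × 10 = 66856.6 m³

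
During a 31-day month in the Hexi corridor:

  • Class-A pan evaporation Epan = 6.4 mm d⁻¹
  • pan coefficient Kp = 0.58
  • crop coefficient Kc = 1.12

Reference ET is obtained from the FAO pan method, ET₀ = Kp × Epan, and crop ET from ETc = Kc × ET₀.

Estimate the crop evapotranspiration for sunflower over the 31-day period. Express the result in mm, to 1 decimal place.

ET₀ = 0.58 × 6.4 = 3.7120 mm/d
ETc = Kc × ET₀ = 1.12 × 3.7120 = 4.1574 mm/d
Over 31 days: 4.1574 × 31 = 128.879 mm

128.9 mm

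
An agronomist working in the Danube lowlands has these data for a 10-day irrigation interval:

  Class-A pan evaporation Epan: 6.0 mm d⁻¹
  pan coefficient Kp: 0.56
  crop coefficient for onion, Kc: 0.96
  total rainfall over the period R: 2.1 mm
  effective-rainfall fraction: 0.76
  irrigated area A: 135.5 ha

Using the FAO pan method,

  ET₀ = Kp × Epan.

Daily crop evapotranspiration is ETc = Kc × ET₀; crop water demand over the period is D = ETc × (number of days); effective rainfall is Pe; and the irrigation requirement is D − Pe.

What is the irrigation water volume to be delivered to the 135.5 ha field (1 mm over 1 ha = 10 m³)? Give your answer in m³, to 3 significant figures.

ET₀ = 0.56 × 6.0 = 3.3600 mm/d
ETc = Kc × ET₀ = 0.96 × 3.3600 = 3.2256 mm/d
Crop demand D = ETc × 10 d = 3.2256 × 10 = 32.256 mm
Pe = 0.76 × 2.1 = 1.596 mm
D − Pe = 32.256 − 1.596 = 30.660 mm
Volume = 30.660 mm × 135.5 ha × 10 = 41544.3 m³

41500 m³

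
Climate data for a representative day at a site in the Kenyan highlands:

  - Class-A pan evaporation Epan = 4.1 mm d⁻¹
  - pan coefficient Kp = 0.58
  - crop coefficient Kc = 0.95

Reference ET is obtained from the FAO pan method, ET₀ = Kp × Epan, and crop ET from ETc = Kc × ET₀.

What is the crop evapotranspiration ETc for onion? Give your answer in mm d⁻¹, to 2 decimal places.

2.26 mm d⁻¹

ET₀ = 0.58 × 4.1 = 2.3780 mm/d
ETc = Kc × ET₀ = 0.95 × 2.3780 = 2.2591 mm/d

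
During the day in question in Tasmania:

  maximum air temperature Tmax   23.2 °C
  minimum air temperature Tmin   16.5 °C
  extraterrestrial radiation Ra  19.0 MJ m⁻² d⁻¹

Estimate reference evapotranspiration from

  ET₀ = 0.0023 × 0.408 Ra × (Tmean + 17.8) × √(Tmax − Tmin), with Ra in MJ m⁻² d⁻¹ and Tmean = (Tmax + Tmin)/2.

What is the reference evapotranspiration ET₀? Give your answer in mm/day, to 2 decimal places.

Tmean = (23.2 + 16.5)/2 = 19.85 °C
0.408 Ra = 0.408 × 19.0 = 7.7520 mm/d equivalent
ET₀ = 0.0023 × 7.7520 × (19.85 + 17.8) × √6.7 = 0.0023 × 7.7520 × 37.65 × 2.5884 = 1.7376 mm/d

1.74 mm/day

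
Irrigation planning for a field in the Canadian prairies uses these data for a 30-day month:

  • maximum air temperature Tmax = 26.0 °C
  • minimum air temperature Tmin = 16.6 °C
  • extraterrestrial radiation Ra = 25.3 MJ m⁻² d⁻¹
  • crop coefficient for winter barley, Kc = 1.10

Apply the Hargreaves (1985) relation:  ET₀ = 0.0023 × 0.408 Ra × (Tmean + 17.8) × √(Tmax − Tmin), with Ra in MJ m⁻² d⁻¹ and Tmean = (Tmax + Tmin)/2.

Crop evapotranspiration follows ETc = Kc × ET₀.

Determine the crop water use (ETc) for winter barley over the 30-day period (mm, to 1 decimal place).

Tmean = (26.0 + 16.6)/2 = 21.30 °C
0.408 Ra = 0.408 × 25.3 = 10.3224 mm/d equivalent
ET₀ = 0.0023 × 10.3224 × (21.30 + 17.8) × √9.4 = 0.0023 × 10.3224 × 39.10 × 3.0659 = 2.8461 mm/d
ETc = Kc × ET₀ = 1.10 × 2.8461 = 3.1307 mm/d
Over 30 days: 3.1307 × 30 = 93.921 mm

93.9 mm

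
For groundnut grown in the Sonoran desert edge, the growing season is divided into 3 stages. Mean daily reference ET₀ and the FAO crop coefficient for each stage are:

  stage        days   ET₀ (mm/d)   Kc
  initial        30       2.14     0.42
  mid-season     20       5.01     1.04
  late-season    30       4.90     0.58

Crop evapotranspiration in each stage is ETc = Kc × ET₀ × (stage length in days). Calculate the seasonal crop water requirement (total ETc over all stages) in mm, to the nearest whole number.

initial: 0.42 × 2.14 × 30 = 26.96 mm
mid-season: 1.04 × 5.01 × 20 = 104.21 mm
late-season: 0.58 × 4.90 × 30 = 85.26 mm
Seasonal total = 216.43 mm

216 mm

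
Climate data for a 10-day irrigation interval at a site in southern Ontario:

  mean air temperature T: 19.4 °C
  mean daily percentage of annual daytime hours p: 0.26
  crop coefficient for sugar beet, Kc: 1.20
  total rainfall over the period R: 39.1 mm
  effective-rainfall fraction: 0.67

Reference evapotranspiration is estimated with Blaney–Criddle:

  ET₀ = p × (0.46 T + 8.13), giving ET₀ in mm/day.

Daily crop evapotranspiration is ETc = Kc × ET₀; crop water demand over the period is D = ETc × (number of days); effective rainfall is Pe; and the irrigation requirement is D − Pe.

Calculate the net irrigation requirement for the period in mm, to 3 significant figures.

27.0 mm

ET₀ = 0.26 × (0.46 × 19.4 + 8.13) = 0.26 × 17.054 = 4.4340 mm/d
ETc = Kc × ET₀ = 1.20 × 4.4340 = 5.3208 mm/d
Crop demand D = ETc × 10 d = 5.3208 × 10 = 53.208 mm
Pe = 0.67 × 39.1 = 26.197 mm
D − Pe = 53.208 − 26.197 = 27.011 mm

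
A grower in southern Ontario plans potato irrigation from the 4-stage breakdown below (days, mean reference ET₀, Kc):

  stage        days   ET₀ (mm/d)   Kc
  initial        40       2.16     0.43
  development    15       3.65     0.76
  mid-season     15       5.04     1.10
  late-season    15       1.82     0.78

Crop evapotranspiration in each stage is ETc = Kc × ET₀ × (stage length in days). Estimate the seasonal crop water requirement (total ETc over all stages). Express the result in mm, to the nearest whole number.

initial: 0.43 × 2.16 × 40 = 37.15 mm
development: 0.76 × 3.65 × 15 = 41.61 mm
mid-season: 1.10 × 5.04 × 15 = 83.16 mm
late-season: 0.78 × 1.82 × 15 = 21.29 mm
Seasonal total = 183.21 mm

183 mm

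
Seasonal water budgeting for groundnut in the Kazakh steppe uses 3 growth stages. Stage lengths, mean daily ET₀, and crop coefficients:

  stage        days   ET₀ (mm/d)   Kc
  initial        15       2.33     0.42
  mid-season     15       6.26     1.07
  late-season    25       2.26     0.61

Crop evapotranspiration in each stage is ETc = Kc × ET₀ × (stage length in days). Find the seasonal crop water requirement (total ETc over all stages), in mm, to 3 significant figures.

150 mm

initial: 0.42 × 2.33 × 15 = 14.68 mm
mid-season: 1.07 × 6.26 × 15 = 100.47 mm
late-season: 0.61 × 2.26 × 25 = 34.47 mm
Seasonal total = 149.62 mm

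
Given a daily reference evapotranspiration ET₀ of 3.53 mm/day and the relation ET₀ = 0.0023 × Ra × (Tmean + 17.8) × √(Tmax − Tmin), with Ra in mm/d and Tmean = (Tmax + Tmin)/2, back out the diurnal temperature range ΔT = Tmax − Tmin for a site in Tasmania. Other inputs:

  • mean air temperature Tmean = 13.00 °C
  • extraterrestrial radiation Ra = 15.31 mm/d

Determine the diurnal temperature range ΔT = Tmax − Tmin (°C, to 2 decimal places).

10.59 °C

√ΔT = ET₀ / [0.0023 × Ra × (Tmean+17.8)] = 3.53 / (0.0023 × 15.31 × 30.80) = 3.2548
ΔT = 3.2548² = 10.594 °C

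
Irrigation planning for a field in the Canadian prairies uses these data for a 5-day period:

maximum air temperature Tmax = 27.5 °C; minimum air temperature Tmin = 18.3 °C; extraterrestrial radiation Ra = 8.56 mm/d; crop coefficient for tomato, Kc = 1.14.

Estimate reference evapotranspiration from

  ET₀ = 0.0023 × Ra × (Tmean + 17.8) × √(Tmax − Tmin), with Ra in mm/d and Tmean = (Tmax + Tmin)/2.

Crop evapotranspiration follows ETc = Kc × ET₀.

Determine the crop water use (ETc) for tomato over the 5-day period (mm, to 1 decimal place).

Tmean = (27.5 + 18.3)/2 = 22.90 °C
ET₀ = 0.0023 × 8.56 × (22.90 + 17.8) × √9.2 = 0.0023 × 8.56 × 40.70 × 3.0332 = 2.4305 mm/d
ETc = Kc × ET₀ = 1.14 × 2.4305 = 2.7708 mm/d
Over 5 days: 2.7708 × 5 = 13.854 mm

13.9 mm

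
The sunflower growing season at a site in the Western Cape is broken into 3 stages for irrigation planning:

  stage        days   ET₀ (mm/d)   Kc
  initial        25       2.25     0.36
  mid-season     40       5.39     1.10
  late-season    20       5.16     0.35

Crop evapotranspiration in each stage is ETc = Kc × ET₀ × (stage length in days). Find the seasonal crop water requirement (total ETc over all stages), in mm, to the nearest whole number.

initial: 0.36 × 2.25 × 25 = 20.25 mm
mid-season: 1.10 × 5.39 × 40 = 237.16 mm
late-season: 0.35 × 5.16 × 20 = 36.12 mm
Seasonal total = 293.53 mm

294 mm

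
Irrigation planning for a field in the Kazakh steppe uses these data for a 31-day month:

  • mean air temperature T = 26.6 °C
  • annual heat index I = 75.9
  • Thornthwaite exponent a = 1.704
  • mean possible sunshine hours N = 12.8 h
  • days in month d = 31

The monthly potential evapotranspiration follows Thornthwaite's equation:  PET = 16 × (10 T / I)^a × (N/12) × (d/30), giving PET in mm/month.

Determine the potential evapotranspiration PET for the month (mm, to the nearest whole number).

10T/I = 10 × 26.6 / 75.9 = 3.5046
(10T/I)^a = 3.5046^1.704 = 8.4735
Uncorrected PET = 16 × 8.4735 = 135.576 mm
Correction = (N/12)(d/30) = (12.8/12)(31/30) = 1.1022
PET = 135.576 × 1.1022 = 149.432 mm/month

149 mm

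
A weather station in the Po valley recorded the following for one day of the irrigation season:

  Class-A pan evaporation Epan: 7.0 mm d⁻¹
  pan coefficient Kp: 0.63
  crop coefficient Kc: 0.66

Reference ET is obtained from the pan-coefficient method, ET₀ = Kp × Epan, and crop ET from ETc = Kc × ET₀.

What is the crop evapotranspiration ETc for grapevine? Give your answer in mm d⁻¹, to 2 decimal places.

ET₀ = 0.63 × 7.0 = 4.4100 mm/d
ETc = Kc × ET₀ = 0.66 × 4.4100 = 2.9106 mm/d

2.91 mm d⁻¹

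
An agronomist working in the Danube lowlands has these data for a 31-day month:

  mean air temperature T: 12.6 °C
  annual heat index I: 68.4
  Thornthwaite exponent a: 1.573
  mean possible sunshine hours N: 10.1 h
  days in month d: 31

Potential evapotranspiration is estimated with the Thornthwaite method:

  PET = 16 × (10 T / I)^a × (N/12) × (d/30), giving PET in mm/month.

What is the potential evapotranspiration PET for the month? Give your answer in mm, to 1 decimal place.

36.4 mm

10T/I = 10 × 12.6 / 68.4 = 1.8421
(10T/I)^a = 1.8421^1.573 = 2.6142
Uncorrected PET = 16 × 2.6142 = 41.827 mm
Correction = (N/12)(d/30) = (10.1/12)(31/30) = 0.8697
PET = 41.827 × 0.8697 = 36.377 mm/month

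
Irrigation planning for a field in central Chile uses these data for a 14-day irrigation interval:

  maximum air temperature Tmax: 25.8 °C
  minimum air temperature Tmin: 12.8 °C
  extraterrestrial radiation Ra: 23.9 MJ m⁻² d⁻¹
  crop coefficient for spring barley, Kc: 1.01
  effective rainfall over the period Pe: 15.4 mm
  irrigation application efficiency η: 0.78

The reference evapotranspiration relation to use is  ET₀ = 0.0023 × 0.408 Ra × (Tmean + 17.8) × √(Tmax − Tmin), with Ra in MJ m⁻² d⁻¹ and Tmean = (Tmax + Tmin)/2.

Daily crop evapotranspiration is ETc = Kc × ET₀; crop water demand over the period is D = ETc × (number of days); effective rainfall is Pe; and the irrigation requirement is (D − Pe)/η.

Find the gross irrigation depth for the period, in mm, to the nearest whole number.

Tmean = (25.8 + 12.8)/2 = 19.30 °C
0.408 Ra = 0.408 × 23.9 = 9.7512 mm/d equivalent
ET₀ = 0.0023 × 9.7512 × (19.30 + 17.8) × √13.0 = 0.0023 × 9.7512 × 37.10 × 3.6056 = 3.0001 mm/d
ETc = Kc × ET₀ = 1.01 × 3.0001 = 3.0301 mm/d
Crop demand D = ETc × 14 d = 3.0301 × 14 = 42.421 mm
D − Pe = 42.421 − 15.4 = 27.021 mm
Gross irrigation = 27.021 / 0.78 = 34.642 mm

35 mm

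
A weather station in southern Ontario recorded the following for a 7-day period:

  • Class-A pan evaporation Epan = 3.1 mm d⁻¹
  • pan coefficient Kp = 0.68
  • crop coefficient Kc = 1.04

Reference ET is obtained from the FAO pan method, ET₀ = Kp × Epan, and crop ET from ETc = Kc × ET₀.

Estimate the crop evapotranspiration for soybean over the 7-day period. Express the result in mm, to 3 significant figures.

15.3 mm

ET₀ = 0.68 × 3.1 = 2.1080 mm/d
ETc = Kc × ET₀ = 1.04 × 2.1080 = 2.1923 mm/d
Over 7 days: 2.1923 × 7 = 15.346 mm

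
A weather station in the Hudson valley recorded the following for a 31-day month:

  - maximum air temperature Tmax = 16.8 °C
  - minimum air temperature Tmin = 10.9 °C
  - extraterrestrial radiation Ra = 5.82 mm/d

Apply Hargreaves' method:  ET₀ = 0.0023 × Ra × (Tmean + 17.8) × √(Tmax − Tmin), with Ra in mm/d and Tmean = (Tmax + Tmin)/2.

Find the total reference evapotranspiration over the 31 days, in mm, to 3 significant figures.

31.9 mm

Tmean = (16.8 + 10.9)/2 = 13.85 °C
ET₀ = 0.0023 × 5.82 × (13.85 + 17.8) × √5.9 = 0.0023 × 5.82 × 31.65 × 2.4290 = 1.0291 mm/d
Over 31 days: 1.0291 × 31 = 31.902 mm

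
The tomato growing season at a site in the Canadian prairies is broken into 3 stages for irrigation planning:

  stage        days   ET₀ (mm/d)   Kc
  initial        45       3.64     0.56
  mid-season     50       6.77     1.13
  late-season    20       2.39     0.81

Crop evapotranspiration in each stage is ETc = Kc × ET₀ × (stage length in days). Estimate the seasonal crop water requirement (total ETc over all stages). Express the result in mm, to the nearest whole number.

initial: 0.56 × 3.64 × 45 = 91.73 mm
mid-season: 1.13 × 6.77 × 50 = 382.51 mm
late-season: 0.81 × 2.39 × 20 = 38.72 mm
Seasonal total = 512.96 mm

513 mm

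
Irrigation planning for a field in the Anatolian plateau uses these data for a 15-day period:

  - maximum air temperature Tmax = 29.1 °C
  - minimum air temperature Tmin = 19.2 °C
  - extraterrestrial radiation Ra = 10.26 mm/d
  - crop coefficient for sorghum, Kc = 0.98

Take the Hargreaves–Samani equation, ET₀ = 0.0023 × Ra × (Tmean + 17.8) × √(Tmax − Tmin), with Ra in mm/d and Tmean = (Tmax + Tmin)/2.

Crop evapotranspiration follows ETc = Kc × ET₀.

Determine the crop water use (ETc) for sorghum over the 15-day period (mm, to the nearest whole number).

46 mm

Tmean = (29.1 + 19.2)/2 = 24.15 °C
ET₀ = 0.0023 × 10.26 × (24.15 + 17.8) × √9.9 = 0.0023 × 10.26 × 41.95 × 3.1464 = 3.1147 mm/d
ETc = Kc × ET₀ = 0.98 × 3.1147 = 3.0524 mm/d
Over 15 days: 3.0524 × 15 = 45.786 mm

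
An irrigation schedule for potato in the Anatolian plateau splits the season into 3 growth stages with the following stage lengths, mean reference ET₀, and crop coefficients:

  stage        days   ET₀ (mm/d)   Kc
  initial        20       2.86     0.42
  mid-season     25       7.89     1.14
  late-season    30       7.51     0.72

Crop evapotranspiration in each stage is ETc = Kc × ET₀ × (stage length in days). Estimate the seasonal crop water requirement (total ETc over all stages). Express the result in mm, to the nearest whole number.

411 mm

initial: 0.42 × 2.86 × 20 = 24.02 mm
mid-season: 1.14 × 7.89 × 25 = 224.87 mm
late-season: 0.72 × 7.51 × 30 = 162.22 mm
Seasonal total = 411.11 mm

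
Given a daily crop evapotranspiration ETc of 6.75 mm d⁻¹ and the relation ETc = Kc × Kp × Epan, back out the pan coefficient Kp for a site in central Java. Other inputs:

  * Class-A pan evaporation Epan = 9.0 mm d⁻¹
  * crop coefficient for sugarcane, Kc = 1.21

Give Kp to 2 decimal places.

ETc = Kc × Kp × Epan  ⇒  Kp = ETc / (Kc × Epan)
Kp = 6.75 / (1.21 × 9.0) = 6.75 / 10.890 = 0.6198

0.62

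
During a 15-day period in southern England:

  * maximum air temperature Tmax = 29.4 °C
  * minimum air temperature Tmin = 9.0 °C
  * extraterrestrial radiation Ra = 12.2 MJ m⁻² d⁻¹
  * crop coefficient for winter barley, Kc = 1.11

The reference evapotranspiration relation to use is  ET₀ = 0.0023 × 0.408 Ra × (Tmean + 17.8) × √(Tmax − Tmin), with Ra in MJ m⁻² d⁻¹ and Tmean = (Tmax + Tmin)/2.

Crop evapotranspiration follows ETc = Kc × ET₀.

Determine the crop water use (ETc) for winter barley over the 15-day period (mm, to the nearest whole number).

Tmean = (29.4 + 9.0)/2 = 19.20 °C
0.408 Ra = 0.408 × 12.2 = 4.9776 mm/d equivalent
ET₀ = 0.0023 × 4.9776 × (19.20 + 17.8) × √20.4 = 0.0023 × 4.9776 × 37.00 × 4.5166 = 1.9132 mm/d
ETc = Kc × ET₀ = 1.11 × 1.9132 = 2.1237 mm/d
Over 15 days: 2.1237 × 15 = 31.856 mm

32 mm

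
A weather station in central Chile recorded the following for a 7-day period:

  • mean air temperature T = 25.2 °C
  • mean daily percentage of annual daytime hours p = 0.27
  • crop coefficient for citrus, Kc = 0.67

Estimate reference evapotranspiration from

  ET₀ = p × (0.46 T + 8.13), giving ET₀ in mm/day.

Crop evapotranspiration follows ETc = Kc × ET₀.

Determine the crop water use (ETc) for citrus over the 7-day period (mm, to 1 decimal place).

ET₀ = 0.27 × (0.46 × 25.2 + 8.13) = 0.27 × 19.722 = 5.3249 mm/d
ETc = Kc × ET₀ = 0.67 × 5.3249 = 3.5677 mm/d
Over 7 days: 3.5677 × 7 = 24.974 mm

25.0 mm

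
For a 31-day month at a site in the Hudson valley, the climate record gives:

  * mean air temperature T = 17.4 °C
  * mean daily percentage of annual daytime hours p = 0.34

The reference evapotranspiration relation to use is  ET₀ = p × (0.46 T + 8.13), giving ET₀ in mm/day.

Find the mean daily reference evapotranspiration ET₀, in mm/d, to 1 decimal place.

ET₀ = 0.34 × (0.46 × 17.4 + 8.13) = 0.34 × 16.134 = 5.4856 mm/d

5.5 mm/d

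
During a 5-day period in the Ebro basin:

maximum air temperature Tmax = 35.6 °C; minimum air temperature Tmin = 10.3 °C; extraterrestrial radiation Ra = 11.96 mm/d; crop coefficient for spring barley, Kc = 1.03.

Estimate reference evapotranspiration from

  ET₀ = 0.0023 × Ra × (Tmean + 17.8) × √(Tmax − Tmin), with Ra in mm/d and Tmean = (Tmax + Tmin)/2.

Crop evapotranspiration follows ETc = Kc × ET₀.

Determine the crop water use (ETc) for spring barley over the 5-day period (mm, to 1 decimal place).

Tmean = (35.6 + 10.3)/2 = 22.95 °C
ET₀ = 0.0023 × 11.96 × (22.95 + 17.8) × √25.3 = 0.0023 × 11.96 × 40.75 × 5.0299 = 5.6383 mm/d
ETc = Kc × ET₀ = 1.03 × 5.6383 = 5.8074 mm/d
Over 5 days: 5.8074 × 5 = 29.037 mm

29.0 mm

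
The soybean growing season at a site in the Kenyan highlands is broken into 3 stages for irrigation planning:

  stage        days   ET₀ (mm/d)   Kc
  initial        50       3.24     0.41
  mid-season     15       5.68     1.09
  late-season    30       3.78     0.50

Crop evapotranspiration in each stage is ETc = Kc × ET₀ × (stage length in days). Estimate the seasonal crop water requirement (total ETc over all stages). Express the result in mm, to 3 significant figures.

initial: 0.41 × 3.24 × 50 = 66.42 mm
mid-season: 1.09 × 5.68 × 15 = 92.87 mm
late-season: 0.50 × 3.78 × 30 = 56.70 mm
Seasonal total = 215.99 mm

216 mm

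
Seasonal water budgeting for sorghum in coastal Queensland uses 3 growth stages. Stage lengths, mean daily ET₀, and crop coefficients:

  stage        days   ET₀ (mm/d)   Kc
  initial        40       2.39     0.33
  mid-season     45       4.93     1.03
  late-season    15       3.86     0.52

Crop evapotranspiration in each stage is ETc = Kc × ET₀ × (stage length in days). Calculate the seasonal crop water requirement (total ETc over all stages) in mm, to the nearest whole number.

290 mm

initial: 0.33 × 2.39 × 40 = 31.55 mm
mid-season: 1.03 × 4.93 × 45 = 228.51 mm
late-season: 0.52 × 3.86 × 15 = 30.11 mm
Seasonal total = 290.17 mm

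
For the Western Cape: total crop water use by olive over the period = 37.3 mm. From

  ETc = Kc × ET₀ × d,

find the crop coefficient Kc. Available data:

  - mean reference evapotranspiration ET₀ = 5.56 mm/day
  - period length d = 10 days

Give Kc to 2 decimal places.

0.67

ETc = Kc × ET₀ × d  ⇒  Kc = ETc / (ET₀ × d)
Kc = 37.3 / (5.56 × 10) = 37.3 / 55.60 = 0.6709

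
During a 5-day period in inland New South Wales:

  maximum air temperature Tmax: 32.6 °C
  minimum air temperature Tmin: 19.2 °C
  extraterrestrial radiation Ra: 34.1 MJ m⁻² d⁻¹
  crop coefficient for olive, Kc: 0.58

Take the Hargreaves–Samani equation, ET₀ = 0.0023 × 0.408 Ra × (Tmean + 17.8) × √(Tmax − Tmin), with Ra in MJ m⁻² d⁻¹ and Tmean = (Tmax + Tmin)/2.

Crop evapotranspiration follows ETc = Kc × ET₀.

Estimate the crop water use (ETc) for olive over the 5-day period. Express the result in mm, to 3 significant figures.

14.8 mm

Tmean = (32.6 + 19.2)/2 = 25.90 °C
0.408 Ra = 0.408 × 34.1 = 13.9128 mm/d equivalent
ET₀ = 0.0023 × 13.9128 × (25.90 + 17.8) × √13.4 = 0.0023 × 13.9128 × 43.70 × 3.6606 = 5.1189 mm/d
ETc = Kc × ET₀ = 0.58 × 5.1189 = 2.9690 mm/d
Over 5 days: 2.9690 × 5 = 14.845 mm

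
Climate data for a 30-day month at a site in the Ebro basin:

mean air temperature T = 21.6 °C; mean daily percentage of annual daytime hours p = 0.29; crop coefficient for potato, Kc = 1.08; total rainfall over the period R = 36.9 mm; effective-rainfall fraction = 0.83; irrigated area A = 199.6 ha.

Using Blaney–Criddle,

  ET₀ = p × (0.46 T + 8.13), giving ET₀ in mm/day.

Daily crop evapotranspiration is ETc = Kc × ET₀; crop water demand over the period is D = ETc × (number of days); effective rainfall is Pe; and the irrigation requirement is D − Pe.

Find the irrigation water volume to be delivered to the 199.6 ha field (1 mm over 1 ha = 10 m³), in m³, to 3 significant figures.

278000 m³

ET₀ = 0.29 × (0.46 × 21.6 + 8.13) = 0.29 × 18.066 = 5.2391 mm/d
ETc = Kc × ET₀ = 1.08 × 5.2391 = 5.6582 mm/d
Crop demand D = ETc × 30 d = 5.6582 × 30 = 169.746 mm
Pe = 0.83 × 36.9 = 30.627 mm
D − Pe = 169.746 − 30.627 = 139.119 mm
Volume = 139.119 mm × 199.6 ha × 10 = 277681.5 m³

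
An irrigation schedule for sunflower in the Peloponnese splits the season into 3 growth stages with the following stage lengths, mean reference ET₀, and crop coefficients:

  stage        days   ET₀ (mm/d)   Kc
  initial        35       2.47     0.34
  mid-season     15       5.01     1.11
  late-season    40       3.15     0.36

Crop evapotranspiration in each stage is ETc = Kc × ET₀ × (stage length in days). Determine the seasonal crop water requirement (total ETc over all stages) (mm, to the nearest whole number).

158 mm

initial: 0.34 × 2.47 × 35 = 29.39 mm
mid-season: 1.11 × 5.01 × 15 = 83.42 mm
late-season: 0.36 × 3.15 × 40 = 45.36 mm
Seasonal total = 158.17 mm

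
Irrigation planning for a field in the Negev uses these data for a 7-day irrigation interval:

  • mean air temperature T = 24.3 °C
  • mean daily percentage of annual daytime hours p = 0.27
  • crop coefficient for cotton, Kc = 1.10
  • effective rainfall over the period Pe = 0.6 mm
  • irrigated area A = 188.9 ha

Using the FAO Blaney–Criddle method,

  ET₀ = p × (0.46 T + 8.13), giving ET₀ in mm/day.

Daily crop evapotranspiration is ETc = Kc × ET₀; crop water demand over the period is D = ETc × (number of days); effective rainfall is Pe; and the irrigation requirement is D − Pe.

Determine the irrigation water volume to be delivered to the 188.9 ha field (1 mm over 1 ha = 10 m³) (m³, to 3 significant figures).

74700 m³

ET₀ = 0.27 × (0.46 × 24.3 + 8.13) = 0.27 × 19.308 = 5.2132 mm/d
ETc = Kc × ET₀ = 1.10 × 5.2132 = 5.7345 mm/d
Crop demand D = ETc × 7 d = 5.7345 × 7 = 40.142 mm
D − Pe = 40.142 − 0.6 = 39.542 mm
Volume = 39.542 mm × 188.9 ha × 10 = 74694.8 m³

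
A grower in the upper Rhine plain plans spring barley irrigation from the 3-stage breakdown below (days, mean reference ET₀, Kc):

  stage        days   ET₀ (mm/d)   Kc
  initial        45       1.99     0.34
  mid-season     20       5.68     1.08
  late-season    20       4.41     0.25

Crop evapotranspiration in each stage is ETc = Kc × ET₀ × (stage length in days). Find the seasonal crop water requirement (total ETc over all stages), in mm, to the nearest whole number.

initial: 0.34 × 1.99 × 45 = 30.45 mm
mid-season: 1.08 × 5.68 × 20 = 122.69 mm
late-season: 0.25 × 4.41 × 20 = 22.05 mm
Seasonal total = 175.19 mm

175 mm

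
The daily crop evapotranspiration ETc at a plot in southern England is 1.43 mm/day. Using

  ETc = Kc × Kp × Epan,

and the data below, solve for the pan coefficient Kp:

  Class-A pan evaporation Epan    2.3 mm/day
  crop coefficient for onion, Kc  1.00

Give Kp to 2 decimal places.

ETc = Kc × Kp × Epan  ⇒  Kp = ETc / (Kc × Epan)
Kp = 1.43 / (1.00 × 2.3) = 1.43 / 2.300 = 0.6217

0.62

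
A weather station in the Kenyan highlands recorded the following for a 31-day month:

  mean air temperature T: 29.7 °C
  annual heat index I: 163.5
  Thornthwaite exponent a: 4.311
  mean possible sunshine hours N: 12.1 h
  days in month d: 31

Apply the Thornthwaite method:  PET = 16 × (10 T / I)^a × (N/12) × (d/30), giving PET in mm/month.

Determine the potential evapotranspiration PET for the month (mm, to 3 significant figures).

10T/I = 10 × 29.7 / 163.5 = 1.8165
(10T/I)^a = 1.8165^4.311 = 13.1088
Uncorrected PET = 16 × 13.1088 = 209.741 mm
Correction = (N/12)(d/30) = (12.1/12)(31/30) = 1.0419
PET = 209.741 × 1.0419 = 218.529 mm/month

219 mm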